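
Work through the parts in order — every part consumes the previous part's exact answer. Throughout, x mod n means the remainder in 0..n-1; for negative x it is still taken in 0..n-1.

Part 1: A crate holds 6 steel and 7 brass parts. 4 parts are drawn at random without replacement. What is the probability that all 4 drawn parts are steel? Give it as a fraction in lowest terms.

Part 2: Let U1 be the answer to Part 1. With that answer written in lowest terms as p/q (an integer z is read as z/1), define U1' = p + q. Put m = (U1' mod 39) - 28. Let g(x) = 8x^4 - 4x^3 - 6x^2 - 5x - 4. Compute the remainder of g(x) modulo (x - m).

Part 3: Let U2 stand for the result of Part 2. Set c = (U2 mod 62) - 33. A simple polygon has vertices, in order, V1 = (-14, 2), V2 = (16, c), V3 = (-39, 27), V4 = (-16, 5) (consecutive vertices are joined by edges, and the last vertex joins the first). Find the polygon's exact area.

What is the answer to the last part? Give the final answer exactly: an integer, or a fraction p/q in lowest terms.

1125/2

Part 1: total draws C(13,4) = 715; favorable C(6,4) = 15; P = 3/143; answer 3/143
Part 2: U1 = 3/143; threaded value p + q = 146; m = 1; remainder = value at the root: 8*(1)^4 - 4*(1)^3 - 6*(1)^2 - 5*(1)^1 - 4 = (8) + (-4) + (-6) + (-5) + (-4) = -11; answer -11
Part 3: U2 = -11; c = 18; cross terms: (-14*18 - 16*2)=-284, (16*27 - -39*18)=1134, (-39*5 - -16*27)=237, (-16*2 - -14*5)=38; twice the area = |1125| = 1125; area = 1125/2; answer 1125/2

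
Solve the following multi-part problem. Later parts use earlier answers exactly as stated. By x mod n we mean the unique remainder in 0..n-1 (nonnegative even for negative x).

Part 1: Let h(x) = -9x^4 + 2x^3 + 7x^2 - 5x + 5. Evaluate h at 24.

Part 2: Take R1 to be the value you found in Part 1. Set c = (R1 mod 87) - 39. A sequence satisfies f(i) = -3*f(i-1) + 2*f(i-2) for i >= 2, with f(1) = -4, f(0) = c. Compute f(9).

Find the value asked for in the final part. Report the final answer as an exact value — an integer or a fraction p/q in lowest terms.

224498

Part 1: -9*(24)^4 + 2*(24)^3 + 7*(24)^2 - 5*(24)^1 + 5 = (-2985984) + (27648) + (4032) + (-120) + (5) = -2954419; answer -2954419
Part 2: R1 = -2954419; c = -25; f(2) = -3*(-4) + 2*(-25) = -38; iterating: f(2)=-38, f(3)=106, f(4)=-394, f(5)=1394, f(6)=-4970, f(7)=17698, f(8)=-63034, f(9)=224498; answer 224498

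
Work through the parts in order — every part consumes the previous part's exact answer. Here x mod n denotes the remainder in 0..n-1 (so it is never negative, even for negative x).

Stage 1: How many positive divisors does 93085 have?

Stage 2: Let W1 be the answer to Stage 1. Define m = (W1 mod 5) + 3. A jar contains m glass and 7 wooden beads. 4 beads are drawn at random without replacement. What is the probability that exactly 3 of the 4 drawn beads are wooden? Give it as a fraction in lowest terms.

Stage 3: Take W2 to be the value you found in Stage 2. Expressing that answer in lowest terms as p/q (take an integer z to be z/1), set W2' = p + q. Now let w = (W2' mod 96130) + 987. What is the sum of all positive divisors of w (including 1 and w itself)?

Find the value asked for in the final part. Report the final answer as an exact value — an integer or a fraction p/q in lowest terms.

1404

Stage 1: 93085 = 5 * 18617; number of divisors = (1+1) * (1+1) = 4; answer 4
Stage 2: W1 = 4; m = 7; total draws C(14,4) = 1001; favorable C(7,3)*C(7,1) = 245; P = 35/143; answer 35/143
Stage 3: W2 = 35/143; threaded value p + q = 178; w = 1165; 1165 = 5 * 233; sigma = (1 + 5) * (1 + 233) = 6 * 234 = 1404; answer 1404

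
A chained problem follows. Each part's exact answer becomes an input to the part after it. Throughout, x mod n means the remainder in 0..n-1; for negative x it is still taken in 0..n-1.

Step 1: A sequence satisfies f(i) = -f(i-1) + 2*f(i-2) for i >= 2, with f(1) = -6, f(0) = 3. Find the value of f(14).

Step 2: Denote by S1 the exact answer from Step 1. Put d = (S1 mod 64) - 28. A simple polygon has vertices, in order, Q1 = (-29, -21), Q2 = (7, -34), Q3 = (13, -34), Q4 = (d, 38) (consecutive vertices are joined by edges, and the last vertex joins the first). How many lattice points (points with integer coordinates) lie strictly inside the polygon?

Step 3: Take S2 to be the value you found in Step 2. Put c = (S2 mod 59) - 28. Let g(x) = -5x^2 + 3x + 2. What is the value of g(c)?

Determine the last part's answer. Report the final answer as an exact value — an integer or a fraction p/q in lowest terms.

Step 1: f(2) = -1*(-6) + 2*(3) = 12; iterating: f(2)=12, f(3)=-24, f(4)=48, f(5)=-96, f(6)=192, f(7)=-384, f(8)=768, f(9)=-1536, f(10)=3072, f(11)=-6144, f(12)=12288, f(13)=-24576, f(14)=49152; answer 49152
Step 2: S1 = 49152; d = -28; cross terms: (-29*-34 - 7*-21)=1133, (7*-34 - 13*-34)=204, (13*38 - -28*-34)=-458, (-28*-21 - -29*38)=1690; twice the area = |2569| = 2569; area = 2569/2; boundary points = 1 + 6 + 1 + 1 = 9; strictly interior points = area - boundary/2 + 1 = 1281; answer 1281
Step 3: S2 = 1281; c = 14; -5*(14)^2 + 3*(14)^1 + 2 = (-980) + (42) + (2) = -936; answer -936

-936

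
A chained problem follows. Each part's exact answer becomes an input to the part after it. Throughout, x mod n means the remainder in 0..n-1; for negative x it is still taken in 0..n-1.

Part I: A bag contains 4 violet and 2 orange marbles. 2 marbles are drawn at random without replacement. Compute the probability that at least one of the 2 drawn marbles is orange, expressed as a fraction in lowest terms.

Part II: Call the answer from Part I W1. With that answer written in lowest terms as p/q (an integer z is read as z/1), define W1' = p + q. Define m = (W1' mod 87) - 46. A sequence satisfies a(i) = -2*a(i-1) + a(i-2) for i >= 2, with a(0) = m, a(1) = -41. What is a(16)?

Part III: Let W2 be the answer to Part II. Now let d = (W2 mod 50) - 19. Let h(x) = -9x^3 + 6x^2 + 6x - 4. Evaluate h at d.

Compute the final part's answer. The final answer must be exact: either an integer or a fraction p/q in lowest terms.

3335

Part I: total draws C(6,2) = 15; complement C(4,2) = 6; favorable 15 - 6 = 9; P = 3/5; answer 3/5
Part II: W1 = 3/5; threaded value p + q = 8; m = -38; a(2) = -2*(-41) + 1*(-38) = 44; iterating: a(2)=44, a(3)=-129, a(4)=302, a(5)=-733, a(6)=1768, a(7)=-4269, a(8)=10306, a(9)=-24881, a(10)=60068, a(11)=-145017, a(12)=350102, a(13)=-845221, a(14)=2040544, a(15)=-4926309, a(16)=11893162; answer 11893162
Part III: W2 = 11893162; d = -7; -9*(-7)^3 + 6*(-7)^2 + 6*(-7)^1 - 4 = (3087) + (294) + (-42) + (-4) = 3335; answer 3335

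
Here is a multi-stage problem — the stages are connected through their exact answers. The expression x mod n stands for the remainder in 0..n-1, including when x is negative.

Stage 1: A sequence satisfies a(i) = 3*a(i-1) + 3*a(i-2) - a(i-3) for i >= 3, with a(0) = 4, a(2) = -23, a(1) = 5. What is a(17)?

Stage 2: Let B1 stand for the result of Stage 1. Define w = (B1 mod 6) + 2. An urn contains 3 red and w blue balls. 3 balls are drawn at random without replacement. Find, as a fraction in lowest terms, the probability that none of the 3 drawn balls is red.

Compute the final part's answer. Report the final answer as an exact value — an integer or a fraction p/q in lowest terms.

7/24

Stage 1: a(3) = 3*(-23) + 3*(5) - 1*(4) = -58; iterating: a(3)=-58, a(4)=-248, a(5)=-895, a(6)=-3371, a(7)=-12550, a(8)=-46868, a(9)=-174883, a(10)=-652703, a(11)=-2435890, a(12)=-9090896, a(13)=-33927655, a(14)=-126619763, a(15)=-472551358, a(16)=-1763585708, a(17)=-6581791435; answer -6581791435
Stage 2: B1 = -6581791435; w = 7; total draws C(10,3) = 120; favorable C(7,3) = 35; P = 7/24; answer 7/24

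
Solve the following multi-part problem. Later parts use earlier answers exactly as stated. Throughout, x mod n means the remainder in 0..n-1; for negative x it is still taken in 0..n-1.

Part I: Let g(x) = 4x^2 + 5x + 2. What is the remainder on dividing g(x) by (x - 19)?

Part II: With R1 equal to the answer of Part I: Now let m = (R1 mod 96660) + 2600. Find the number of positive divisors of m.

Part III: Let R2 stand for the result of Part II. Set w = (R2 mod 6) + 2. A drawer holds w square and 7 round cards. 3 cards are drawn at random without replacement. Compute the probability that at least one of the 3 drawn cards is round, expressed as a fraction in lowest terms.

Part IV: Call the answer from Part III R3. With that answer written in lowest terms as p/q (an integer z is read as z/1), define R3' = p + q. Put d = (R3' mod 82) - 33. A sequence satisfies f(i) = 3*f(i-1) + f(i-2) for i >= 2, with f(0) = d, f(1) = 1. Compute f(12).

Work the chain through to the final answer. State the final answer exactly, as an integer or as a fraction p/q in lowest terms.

Part I: remainder = value at the root: 4*(19)^2 + 5*(19)^1 + 2 = (1444) + (95) + (2) = 1541; answer 1541
Part II: R1 = 1541; m = 4141; 4141 = 41 * 101; number of divisors = (1+1) * (1+1) = 4; answer 4
Part III: R2 = 4; w = 6; total draws C(13,3) = 286; complement C(6,3) = 20; favorable 286 - 20 = 266; P = 133/143; answer 133/143
Part IV: R3 = 133/143; threaded value p + q = 276; d = -3; f(2) = 3*(1) + 1*(-3) = 0; iterating: f(2)=0, f(3)=1, f(4)=3, f(5)=10, f(6)=33, f(7)=109, f(8)=360, f(9)=1189, f(10)=3927, f(11)=12970, f(12)=42837; answer 42837

42837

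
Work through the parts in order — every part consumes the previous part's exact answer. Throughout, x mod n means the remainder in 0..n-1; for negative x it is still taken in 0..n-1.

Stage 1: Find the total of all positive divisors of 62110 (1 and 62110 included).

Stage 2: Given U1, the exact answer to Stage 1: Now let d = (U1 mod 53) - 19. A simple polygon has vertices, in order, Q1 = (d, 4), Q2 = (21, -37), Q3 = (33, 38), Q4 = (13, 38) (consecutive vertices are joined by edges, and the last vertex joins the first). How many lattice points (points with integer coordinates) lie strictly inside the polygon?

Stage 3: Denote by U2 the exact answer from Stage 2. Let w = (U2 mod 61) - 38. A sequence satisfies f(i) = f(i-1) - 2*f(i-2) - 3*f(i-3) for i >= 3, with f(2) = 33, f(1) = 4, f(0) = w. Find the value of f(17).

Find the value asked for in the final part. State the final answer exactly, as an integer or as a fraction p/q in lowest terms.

Stage 1: 62110 = 2 * 5 * 6211; sigma = (1 + 2) * (1 + 5) * (1 + 6211) = 3 * 6 * 6212 = 111816; answer 111816
Stage 2: U1 = 111816; d = 20; cross terms: (20*-37 - 21*4)=-824, (21*38 - 33*-37)=2019, (33*38 - 13*38)=760, (13*4 - 20*38)=-708; twice the area = |1247| = 1247; area = 1247/2; boundary points = 1 + 3 + 20 + 1 = 25; strictly interior points = area - boundary/2 + 1 = 612; answer 612
Stage 3: U2 = 612; w = -36; f(3) = 1*(33) - 2*(4) - 3*(-36) = 133; iterating: f(3)=133, f(4)=55, f(5)=-310, f(6)=-819, f(7)=-364, f(8)=2204, f(9)=5389, f(10)=2073, f(11)=-15317, f(12)=-35630, f(13)=-11215, f(14)=105996, f(15)=235316, f(16)=56969, f(17)=-731651; answer -731651

-731651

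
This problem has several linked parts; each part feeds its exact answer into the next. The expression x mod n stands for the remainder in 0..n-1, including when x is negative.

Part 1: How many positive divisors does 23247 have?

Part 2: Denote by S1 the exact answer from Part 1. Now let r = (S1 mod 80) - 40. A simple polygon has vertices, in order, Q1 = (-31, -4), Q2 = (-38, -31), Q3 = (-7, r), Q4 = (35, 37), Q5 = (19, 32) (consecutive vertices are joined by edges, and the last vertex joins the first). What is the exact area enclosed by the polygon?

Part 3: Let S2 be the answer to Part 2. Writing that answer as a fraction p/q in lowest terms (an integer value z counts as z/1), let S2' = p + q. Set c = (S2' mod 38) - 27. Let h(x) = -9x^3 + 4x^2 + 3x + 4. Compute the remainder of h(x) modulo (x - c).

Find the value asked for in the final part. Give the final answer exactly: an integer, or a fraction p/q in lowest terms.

Part 1: 23247 = 3^4 * 7 * 41; number of divisors = (4+1) * (1+1) * (1+1) = 20; answer 20
Part 2: S1 = 20; r = -20; cross terms: (-31*-31 - -38*-4)=809, (-38*-20 - -7*-31)=543, (-7*37 - 35*-20)=441, (35*32 - 19*37)=417, (19*-4 - -31*32)=916; twice the area = |3126| = 3126; area = 1563; answer 1563
Part 3: S2 = 1563; threaded value p + q = 1564; c = -21; remainder = value at the root: -9*(-21)^3 + 4*(-21)^2 + 3*(-21)^1 + 4 = (83349) + (1764) + (-63) + (4) = 85054; answer 85054

85054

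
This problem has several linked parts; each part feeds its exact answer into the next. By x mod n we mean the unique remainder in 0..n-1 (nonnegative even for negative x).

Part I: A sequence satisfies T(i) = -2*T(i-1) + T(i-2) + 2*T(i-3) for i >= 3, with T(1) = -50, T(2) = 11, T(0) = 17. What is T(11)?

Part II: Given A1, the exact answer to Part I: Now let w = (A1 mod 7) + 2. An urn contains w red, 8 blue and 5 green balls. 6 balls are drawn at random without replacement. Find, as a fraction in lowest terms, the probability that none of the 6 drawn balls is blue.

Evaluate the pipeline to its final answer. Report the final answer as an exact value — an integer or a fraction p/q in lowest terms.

Part I: T(3) = -2*(11) + 1*(-50) + 2*(17) = -38; iterating: T(3)=-38, T(4)=-13, T(5)=10, T(6)=-109, T(7)=202, T(8)=-493, T(9)=970, T(10)=-2029, T(11)=4042; answer 4042
Part II: A1 = 4042; w = 5; total draws C(18,6) = 18564; favorable C(10,6) = 210; P = 5/442; answer 5/442

5/442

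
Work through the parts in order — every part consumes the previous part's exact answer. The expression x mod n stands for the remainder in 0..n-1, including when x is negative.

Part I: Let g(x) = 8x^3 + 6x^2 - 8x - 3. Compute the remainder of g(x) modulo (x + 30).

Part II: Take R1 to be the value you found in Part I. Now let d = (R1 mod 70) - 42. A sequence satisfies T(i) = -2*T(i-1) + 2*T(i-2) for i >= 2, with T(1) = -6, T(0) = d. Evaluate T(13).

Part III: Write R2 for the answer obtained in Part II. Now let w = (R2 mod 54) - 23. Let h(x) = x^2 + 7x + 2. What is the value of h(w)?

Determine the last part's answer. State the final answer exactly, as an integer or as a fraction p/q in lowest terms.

Part I: remainder = value at the root: 8*(-30)^3 + 6*(-30)^2 - 8*(-30)^1 - 3 = (-216000) + (5400) + (240) + (-3) = -210363; answer -210363
Part II: R1 = -210363; d = 15; T(2) = -2*(-6) + 2*(15) = 42; iterating: T(2)=42, T(3)=-96, T(4)=276, T(5)=-744, T(6)=2040, T(7)=-5568, T(8)=15216, T(9)=-41568, T(10)=113568, T(11)=-310272, T(12)=847680, T(13)=-2315904; answer -2315904
Part III: R2 = -2315904; w = 25; 1*(25)^2 + 7*(25)^1 + 2 = (625) + (175) + (2) = 802; answer 802

802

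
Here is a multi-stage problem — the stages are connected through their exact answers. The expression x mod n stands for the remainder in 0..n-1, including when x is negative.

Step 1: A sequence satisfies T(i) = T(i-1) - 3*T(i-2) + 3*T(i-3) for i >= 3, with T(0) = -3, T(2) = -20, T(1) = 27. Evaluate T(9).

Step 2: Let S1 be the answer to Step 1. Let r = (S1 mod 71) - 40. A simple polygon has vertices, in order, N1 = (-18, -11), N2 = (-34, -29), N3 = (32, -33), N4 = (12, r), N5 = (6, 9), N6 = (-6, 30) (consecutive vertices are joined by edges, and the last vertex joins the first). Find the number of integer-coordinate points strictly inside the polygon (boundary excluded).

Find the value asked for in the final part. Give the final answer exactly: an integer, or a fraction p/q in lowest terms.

2143

Step 1: T(3) = 1*(-20) - 3*(27) + 3*(-3) = -110; iterating: T(3)=-110, T(4)=31, T(5)=301, T(6)=-122, T(7)=-932, T(8)=337, T(9)=2767; answer 2767
Step 2: S1 = 2767; r = 29; cross terms: (-18*-29 - -34*-11)=148, (-34*-33 - 32*-29)=2050, (32*29 - 12*-33)=1324, (12*9 - 6*29)=-66, (6*30 - -6*9)=234, (-6*-11 - -18*30)=606; twice the area = |4296| = 4296; area = 2148; boundary points = 2 + 2 + 2 + 2 + 3 + 1 = 12; strictly interior points = area - boundary/2 + 1 = 2143; answer 2143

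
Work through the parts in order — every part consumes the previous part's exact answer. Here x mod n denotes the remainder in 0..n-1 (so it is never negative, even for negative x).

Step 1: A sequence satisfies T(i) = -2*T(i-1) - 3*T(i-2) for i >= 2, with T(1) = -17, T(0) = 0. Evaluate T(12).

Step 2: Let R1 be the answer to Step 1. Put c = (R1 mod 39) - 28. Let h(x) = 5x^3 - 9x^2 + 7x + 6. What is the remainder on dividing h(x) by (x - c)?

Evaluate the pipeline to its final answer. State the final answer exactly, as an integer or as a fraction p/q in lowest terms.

-4431

Step 1: T(2) = -2*(-17) - 3*(0) = 34; iterating: T(2)=34, T(3)=-17, T(4)=-68, T(5)=187, T(6)=-170, T(7)=-221, T(8)=952, T(9)=-1241, T(10)=-374, T(11)=4471, T(12)=-7820; answer -7820
Step 2: R1 = -7820; c = -9; remainder = value at the root: 5*(-9)^3 - 9*(-9)^2 + 7*(-9)^1 + 6 = (-3645) + (-729) + (-63) + (6) = -4431; answer -4431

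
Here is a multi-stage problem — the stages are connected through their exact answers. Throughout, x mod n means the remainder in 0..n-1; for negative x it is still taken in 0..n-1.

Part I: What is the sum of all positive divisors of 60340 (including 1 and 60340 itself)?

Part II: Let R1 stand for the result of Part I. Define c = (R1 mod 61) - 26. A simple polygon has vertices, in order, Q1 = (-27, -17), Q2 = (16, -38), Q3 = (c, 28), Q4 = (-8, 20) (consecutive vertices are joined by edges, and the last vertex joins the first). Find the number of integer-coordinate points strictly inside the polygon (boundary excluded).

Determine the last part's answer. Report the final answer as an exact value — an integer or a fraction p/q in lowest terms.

1524

Part I: 60340 = 2^2 * 5 * 7 * 431; sigma = (1 + 2 + 4) * (1 + 5) * (1 + 7) * (1 + 431) = 7 * 6 * 8 * 432 = 145152; answer 145152
Part II: R1 = 145152; c = 7; cross terms: (-27*-38 - 16*-17)=1298, (16*28 - 7*-38)=714, (7*20 - -8*28)=364, (-8*-17 - -27*20)=676; twice the area = |3052| = 3052; area = 1526; boundary points = 1 + 3 + 1 + 1 = 6; strictly interior points = area - boundary/2 + 1 = 1524; answer 1524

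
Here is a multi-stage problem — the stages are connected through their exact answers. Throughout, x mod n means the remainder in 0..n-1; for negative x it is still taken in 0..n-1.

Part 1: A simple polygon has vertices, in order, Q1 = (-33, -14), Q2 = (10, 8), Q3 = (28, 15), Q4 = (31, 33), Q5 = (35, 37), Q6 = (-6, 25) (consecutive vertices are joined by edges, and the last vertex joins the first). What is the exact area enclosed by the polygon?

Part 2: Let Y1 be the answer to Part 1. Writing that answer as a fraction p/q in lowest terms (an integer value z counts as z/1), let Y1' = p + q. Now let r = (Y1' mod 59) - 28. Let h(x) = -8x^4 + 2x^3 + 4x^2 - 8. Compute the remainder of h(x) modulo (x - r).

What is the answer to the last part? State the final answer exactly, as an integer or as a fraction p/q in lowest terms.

Part 1: cross terms: (-33*8 - 10*-14)=-124, (10*15 - 28*8)=-74, (28*33 - 31*15)=459, (31*37 - 35*33)=-8, (35*25 - -6*37)=1097, (-6*-14 - -33*25)=909; twice the area = |2259| = 2259; area = 2259/2; answer 2259/2
Part 2: Y1 = 2259/2; threaded value p + q = 2261; r = -9; remainder = value at the root: -8*(-9)^4 + 2*(-9)^3 + 4*(-9)^2 - 8 = (-52488) + (-1458) + (324) + (-8) = -53630; answer -53630

-53630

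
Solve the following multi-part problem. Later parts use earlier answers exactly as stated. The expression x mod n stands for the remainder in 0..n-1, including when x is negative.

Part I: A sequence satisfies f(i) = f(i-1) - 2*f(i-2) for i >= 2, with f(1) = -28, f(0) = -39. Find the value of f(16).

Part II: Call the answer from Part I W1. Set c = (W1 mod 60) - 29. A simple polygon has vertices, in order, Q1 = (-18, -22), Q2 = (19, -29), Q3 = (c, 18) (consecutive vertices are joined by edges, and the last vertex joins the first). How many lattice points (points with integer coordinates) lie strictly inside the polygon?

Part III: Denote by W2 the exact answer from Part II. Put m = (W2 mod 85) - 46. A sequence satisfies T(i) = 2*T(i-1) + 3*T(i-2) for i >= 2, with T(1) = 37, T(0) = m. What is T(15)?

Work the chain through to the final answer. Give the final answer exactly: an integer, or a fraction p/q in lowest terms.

111204043

Part I: f(2) = 1*(-28) - 2*(-39) = 50; iterating: f(2)=50, f(3)=106, f(4)=6, f(5)=-206, f(6)=-218, f(7)=194, f(8)=630, f(9)=242, f(10)=-1018, f(11)=-1502, f(12)=534, f(13)=3538, f(14)=2470, f(15)=-4606, f(16)=-9546; answer -9546
Part II: W1 = -9546; c = 25; cross terms: (-18*-29 - 19*-22)=940, (19*18 - 25*-29)=1067, (25*-22 - -18*18)=-226; twice the area = |1781| = 1781; area = 1781/2; boundary points = 1 + 1 + 1 = 3; strictly interior points = area - boundary/2 + 1 = 890; answer 890
Part III: W2 = 890; m = -6; T(2) = 2*(37) + 3*(-6) = 56; iterating: T(2)=56, T(3)=223, T(4)=614, T(5)=1897, T(6)=5636, T(7)=16963, T(8)=50834, T(9)=152557, T(10)=457616, T(11)=1372903, T(12)=4118654, T(13)=12356017, T(14)=37067996, T(15)=111204043; answer 111204043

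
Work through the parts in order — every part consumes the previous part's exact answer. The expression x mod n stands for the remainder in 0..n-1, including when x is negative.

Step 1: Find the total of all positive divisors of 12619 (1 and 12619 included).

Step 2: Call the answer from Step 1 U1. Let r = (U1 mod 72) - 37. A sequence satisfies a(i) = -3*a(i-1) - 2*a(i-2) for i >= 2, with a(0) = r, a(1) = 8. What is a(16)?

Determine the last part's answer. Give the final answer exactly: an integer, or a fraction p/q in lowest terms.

Step 1: 12619 is prime, so its only divisors are 1 and 12619; sigma = 1 + 12619 = 12620; answer 12620
Step 2: U1 = 12620; r = -17; a(2) = -3*(8) - 2*(-17) = 10; iterating: a(2)=10, a(3)=-46, a(4)=118, a(5)=-262, a(6)=550, a(7)=-1126, a(8)=2278, a(9)=-4582, a(10)=9190, a(11)=-18406, a(12)=36838, a(13)=-73702, a(14)=147430, a(15)=-294886, a(16)=589798; answer 589798

589798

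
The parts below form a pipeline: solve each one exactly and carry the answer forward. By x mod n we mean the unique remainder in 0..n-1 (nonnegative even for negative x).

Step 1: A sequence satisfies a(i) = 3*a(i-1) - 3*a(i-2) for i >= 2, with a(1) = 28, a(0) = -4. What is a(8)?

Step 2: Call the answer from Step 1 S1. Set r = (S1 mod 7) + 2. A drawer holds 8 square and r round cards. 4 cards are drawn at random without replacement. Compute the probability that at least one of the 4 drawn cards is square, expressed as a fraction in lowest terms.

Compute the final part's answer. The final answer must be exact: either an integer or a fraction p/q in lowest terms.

Step 1: a(2) = 3*(28) - 3*(-4) = 96; iterating: a(2)=96, a(3)=204, a(4)=324, a(5)=360, a(6)=108, a(7)=-756, a(8)=-2592; answer -2592
Step 2: S1 = -2592; r = 7; total draws C(15,4) = 1365; complement C(7,4) = 35; favorable 1365 - 35 = 1330; P = 38/39; answer 38/39

38/39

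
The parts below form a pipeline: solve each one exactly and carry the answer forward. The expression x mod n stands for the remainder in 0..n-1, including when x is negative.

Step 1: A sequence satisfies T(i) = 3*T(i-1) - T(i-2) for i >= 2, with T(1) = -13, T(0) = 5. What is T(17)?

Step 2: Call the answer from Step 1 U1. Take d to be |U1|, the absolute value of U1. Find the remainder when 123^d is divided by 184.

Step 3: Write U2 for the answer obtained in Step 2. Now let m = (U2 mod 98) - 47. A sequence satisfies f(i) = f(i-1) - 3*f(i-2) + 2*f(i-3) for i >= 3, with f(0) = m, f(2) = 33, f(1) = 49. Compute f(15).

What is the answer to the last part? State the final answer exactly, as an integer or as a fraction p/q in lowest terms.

-6366

Step 1: T(2) = 3*(-13) - 1*(5) = -44; iterating: T(2)=-44, T(3)=-119, T(4)=-313, T(5)=-820, T(6)=-2147, T(7)=-5621, T(8)=-14716, T(9)=-38527, T(10)=-100865, T(11)=-264068, T(12)=-691339, T(13)=-1809949, T(14)=-4738508, T(15)=-12405575, T(16)=-32478217, T(17)=-85029076; answer -85029076
Step 2: U1 = -85029076; d = 85029076; squarings mod 184: 123^1=123, 123^2=41, 123^4=25, 123^8=73, 123^16=177, 123^32=49, 123^64=9, 123^128=81, 123^256=121, 123^512=105, 123^1024=169, 123^2048=41, 123^4096=25, 123^8192=73, 123^16384=177, 123^32768=49, 123^65536=9, 123^131072=81, 123^262144=121, 123^524288=105, 123^1048576=169, 123^2097152=41, 123^4194304=25, 123^8388608=73, 123^16777216=177, 123^33554432=49, 123^67108864=9; 123^85029076 = 123^4 * 123^16 * 123^64 * 123^128 * 123^4096 * 123^8192 * 123^16384 * 123^65536 * 123^1048576 * 123^16777216 * 123^67108864 = 1 (mod 184); answer 1
Step 3: U2 = 1; m = -46; f(3) = 1*(33) - 3*(49) + 2*(-46) = -206; iterating: f(3)=-206, f(4)=-207, f(5)=477, f(6)=686, f(7)=-1159, f(8)=-2263, f(9)=2586, f(10)=7057, f(11)=-5227, f(12)=-21226, f(13)=8569, f(14)=61793, f(15)=-6366; answer -6366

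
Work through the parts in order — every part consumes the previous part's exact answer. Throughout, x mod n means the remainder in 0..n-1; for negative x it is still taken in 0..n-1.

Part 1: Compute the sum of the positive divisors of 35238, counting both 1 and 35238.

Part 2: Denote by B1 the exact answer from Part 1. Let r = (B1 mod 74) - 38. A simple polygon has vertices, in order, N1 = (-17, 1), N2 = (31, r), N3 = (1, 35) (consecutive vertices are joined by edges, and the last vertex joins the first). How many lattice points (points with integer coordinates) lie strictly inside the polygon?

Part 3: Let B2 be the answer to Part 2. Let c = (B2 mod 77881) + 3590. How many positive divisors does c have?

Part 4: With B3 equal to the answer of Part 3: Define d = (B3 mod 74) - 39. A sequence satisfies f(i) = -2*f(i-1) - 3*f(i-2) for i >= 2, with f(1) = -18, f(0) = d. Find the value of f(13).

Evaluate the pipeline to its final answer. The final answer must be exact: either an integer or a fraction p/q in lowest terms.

50658

Part 1: 35238 = 2 * 3 * 7 * 839; sigma = (1 + 2) * (1 + 3) * (1 + 7) * (1 + 839) = 3 * 4 * 8 * 840 = 80640; answer 80640
Part 2: B1 = 80640; r = 16; cross terms: (-17*16 - 31*1)=-303, (31*35 - 1*16)=1069, (1*1 - -17*35)=596; twice the area = |1362| = 1362; area = 681; boundary points = 3 + 1 + 2 = 6; strictly interior points = area - boundary/2 + 1 = 679; answer 679
Part 3: B2 = 679; c = 4269; 4269 = 3 * 1423; number of divisors = (1+1) * (1+1) = 4; answer 4
Part 4: B3 = 4; d = -35; f(2) = -2*(-18) - 3*(-35) = 141; iterating: f(2)=141, f(3)=-228, f(4)=33, f(5)=618, f(6)=-1335, f(7)=816, f(8)=2373, f(9)=-7194, f(10)=7269, f(11)=7044, f(12)=-35895, f(13)=50658; answer 50658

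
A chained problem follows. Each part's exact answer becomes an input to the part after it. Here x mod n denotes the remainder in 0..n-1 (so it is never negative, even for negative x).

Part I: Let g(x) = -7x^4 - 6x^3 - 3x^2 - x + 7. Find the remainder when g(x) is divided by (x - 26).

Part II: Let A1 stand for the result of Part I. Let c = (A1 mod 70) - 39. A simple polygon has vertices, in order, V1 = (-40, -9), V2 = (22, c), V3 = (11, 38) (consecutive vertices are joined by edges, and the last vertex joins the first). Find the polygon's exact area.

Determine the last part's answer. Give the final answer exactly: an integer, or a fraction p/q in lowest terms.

Part I: remainder = value at the root: -7*(26)^4 - 6*(26)^3 - 3*(26)^2 - 1*(26)^1 + 7 = (-3198832) + (-105456) + (-2028) + (-26) + (7) = -3306335; answer -3306335
Part II: A1 = -3306335; c = 6; cross terms: (-40*6 - 22*-9)=-42, (22*38 - 11*6)=770, (11*-9 - -40*38)=1421; twice the area = |2149| = 2149; area = 2149/2; answer 2149/2

2149/2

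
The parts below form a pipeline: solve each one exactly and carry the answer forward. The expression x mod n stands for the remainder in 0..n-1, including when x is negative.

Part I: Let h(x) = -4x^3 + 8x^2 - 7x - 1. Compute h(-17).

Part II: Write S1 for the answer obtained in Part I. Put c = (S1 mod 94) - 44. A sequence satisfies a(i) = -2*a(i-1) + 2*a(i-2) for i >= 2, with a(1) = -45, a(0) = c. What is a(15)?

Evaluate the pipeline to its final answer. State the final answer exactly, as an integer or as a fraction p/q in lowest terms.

-77108352

Part I: -4*(-17)^3 + 8*(-17)^2 - 7*(-17)^1 - 1 = (19652) + (2312) + (119) + (-1) = 22082; answer 22082
Part II: S1 = 22082; c = 42; a(2) = -2*(-45) + 2*(42) = 174; iterating: a(2)=174, a(3)=-438, a(4)=1224, a(5)=-3324, a(6)=9096, a(7)=-24840, a(8)=67872, a(9)=-185424, a(10)=506592, a(11)=-1384032, a(12)=3781248, a(13)=-10330560, a(14)=28223616, a(15)=-77108352; answer -77108352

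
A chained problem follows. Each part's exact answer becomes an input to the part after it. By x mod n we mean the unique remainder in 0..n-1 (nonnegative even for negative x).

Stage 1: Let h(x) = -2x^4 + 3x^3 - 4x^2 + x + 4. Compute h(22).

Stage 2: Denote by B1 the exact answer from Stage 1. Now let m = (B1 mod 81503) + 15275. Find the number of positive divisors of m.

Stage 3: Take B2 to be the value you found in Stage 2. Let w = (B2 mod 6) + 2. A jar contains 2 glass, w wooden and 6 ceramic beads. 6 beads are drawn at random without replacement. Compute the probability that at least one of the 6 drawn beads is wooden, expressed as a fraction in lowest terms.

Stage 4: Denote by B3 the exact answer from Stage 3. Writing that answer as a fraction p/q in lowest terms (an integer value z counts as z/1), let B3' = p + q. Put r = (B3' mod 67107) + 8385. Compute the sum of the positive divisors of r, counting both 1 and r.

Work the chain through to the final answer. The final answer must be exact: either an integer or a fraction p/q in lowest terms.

Stage 1: -2*(22)^4 + 3*(22)^3 - 4*(22)^2 + 1*(22)^1 + 4 = (-468512) + (31944) + (-1936) + (22) + (4) = -438478; answer -438478
Stage 2: B1 = -438478; m = 65815; 65815 = 5 * 13163; number of divisors = (1+1) * (1+1) = 4; answer 4
Stage 3: B2 = 4; w = 6; total draws C(14,6) = 3003; complement C(8,6) = 28; favorable 3003 - 28 = 2975; P = 425/429; answer 425/429
Stage 4: B3 = 425/429; threaded value p + q = 854; r = 9239; 9239 is prime, so its only divisors are 1 and 9239; sigma = 1 + 9239 = 9240; answer 9240

9240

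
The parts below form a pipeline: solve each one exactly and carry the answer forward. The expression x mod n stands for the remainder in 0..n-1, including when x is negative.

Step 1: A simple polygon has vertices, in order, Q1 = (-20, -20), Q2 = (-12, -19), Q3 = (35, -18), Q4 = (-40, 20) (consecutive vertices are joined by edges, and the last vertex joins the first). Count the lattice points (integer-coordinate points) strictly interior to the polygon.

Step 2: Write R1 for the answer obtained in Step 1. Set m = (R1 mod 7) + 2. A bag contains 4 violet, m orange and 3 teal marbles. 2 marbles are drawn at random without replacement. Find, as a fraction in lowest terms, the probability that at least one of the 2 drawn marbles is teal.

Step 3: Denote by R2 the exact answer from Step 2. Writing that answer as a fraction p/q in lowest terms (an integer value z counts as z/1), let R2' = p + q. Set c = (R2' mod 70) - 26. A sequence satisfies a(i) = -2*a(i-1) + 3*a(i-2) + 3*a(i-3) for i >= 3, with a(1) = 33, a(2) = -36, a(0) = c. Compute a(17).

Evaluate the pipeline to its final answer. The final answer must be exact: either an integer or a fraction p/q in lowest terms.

Step 1: cross terms: (-20*-19 - -12*-20)=140, (-12*-18 - 35*-19)=881, (35*20 - -40*-18)=-20, (-40*-20 - -20*20)=1200; twice the area = |2201| = 2201; area = 2201/2; boundary points = 1 + 1 + 1 + 20 = 23; strictly interior points = area - boundary/2 + 1 = 1090; answer 1090
Step 2: R1 = 1090; m = 7; total draws C(14,2) = 91; complement C(11,2) = 55; favorable 91 - 55 = 36; P = 36/91; answer 36/91
Step 3: R2 = 36/91; threaded value p + q = 127; c = 31; a(3) = -2*(-36) + 3*(33) + 3*(31) = 264; iterating: a(3)=264, a(4)=-537, a(5)=1758, a(6)=-4335, a(7)=12333, a(8)=-32397, a(9)=88788, a(10)=-237768, a(11)=644709, a(12)=-1736358, a(13)=4693539, a(14)=-12662025, a(15)=34195593, a(16)=-92296644, a(17)=249193992; answer 249193992

249193992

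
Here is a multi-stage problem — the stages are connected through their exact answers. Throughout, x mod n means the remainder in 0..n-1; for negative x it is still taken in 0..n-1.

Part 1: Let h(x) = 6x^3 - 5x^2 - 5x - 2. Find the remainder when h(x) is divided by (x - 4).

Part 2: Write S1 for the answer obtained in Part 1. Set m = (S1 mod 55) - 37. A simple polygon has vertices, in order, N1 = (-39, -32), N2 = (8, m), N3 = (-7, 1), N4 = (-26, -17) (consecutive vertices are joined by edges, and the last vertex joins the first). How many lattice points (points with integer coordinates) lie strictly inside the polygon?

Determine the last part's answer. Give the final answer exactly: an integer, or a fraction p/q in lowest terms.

Part 1: remainder = value at the root: 6*(4)^3 - 5*(4)^2 - 5*(4)^1 - 2 = (384) + (-80) + (-20) + (-2) = 282; answer 282
Part 2: S1 = 282; m = -30; cross terms: (-39*-30 - 8*-32)=1426, (8*1 - -7*-30)=-202, (-7*-17 - -26*1)=145, (-26*-32 - -39*-17)=169; twice the area = |1538| = 1538; area = 769; boundary points = 1 + 1 + 1 + 1 = 4; strictly interior points = area - boundary/2 + 1 = 768; answer 768

768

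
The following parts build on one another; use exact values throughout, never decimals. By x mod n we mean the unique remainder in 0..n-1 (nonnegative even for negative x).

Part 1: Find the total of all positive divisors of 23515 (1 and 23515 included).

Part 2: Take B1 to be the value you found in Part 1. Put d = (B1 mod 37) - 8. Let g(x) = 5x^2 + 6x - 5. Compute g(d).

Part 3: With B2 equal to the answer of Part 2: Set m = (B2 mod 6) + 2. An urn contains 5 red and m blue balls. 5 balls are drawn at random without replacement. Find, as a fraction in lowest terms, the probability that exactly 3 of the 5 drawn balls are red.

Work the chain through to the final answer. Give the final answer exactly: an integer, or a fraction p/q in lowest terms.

Part 1: 23515 = 5 * 4703; sigma = (1 + 5) * (1 + 4703) = 6 * 4704 = 28224; answer 28224
Part 2: B1 = 28224; d = 22; 5*(22)^2 + 6*(22)^1 - 5 = (2420) + (132) + (-5) = 2547; answer 2547
Part 3: B2 = 2547; m = 5; total draws C(10,5) = 252; favorable C(5,3)*C(5,2) = 100; P = 25/63; answer 25/63

25/63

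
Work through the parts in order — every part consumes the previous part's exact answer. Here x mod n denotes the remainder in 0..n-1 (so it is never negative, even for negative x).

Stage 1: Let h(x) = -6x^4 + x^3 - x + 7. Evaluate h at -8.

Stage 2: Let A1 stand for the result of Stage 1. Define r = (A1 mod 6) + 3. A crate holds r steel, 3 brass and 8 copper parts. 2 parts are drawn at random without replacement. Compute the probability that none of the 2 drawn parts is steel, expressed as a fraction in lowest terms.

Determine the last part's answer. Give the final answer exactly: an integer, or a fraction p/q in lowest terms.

Stage 1: -6*(-8)^4 + 1*(-8)^3 - 1*(-8)^1 + 7 = (-24576) + (-512) + (8) + (7) = -25073; answer -25073
Stage 2: A1 = -25073; r = 4; total draws C(15,2) = 105; favorable C(11,2) = 55; P = 11/21; answer 11/21

11/21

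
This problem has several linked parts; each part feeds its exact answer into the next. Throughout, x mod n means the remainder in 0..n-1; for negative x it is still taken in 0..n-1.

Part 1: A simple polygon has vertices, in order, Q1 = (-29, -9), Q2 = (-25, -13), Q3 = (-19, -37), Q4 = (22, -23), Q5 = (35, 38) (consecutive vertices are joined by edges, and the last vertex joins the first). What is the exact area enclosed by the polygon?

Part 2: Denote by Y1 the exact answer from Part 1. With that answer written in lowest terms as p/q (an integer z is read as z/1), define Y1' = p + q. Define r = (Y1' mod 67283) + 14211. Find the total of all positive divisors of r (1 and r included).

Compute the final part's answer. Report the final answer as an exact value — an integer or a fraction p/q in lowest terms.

32832

Part 1: cross terms: (-29*-13 - -25*-9)=152, (-25*-37 - -19*-13)=678, (-19*-23 - 22*-37)=1251, (22*38 - 35*-23)=1641, (35*-9 - -29*38)=787; twice the area = |4509| = 4509; area = 4509/2; answer 4509/2
Part 2: Y1 = 4509/2; threaded value p + q = 4511; r = 18722; 18722 = 2 * 11 * 23 * 37; sigma = (1 + 2) * (1 + 11) * (1 + 23) * (1 + 37) = 3 * 12 * 24 * 38 = 32832; answer 32832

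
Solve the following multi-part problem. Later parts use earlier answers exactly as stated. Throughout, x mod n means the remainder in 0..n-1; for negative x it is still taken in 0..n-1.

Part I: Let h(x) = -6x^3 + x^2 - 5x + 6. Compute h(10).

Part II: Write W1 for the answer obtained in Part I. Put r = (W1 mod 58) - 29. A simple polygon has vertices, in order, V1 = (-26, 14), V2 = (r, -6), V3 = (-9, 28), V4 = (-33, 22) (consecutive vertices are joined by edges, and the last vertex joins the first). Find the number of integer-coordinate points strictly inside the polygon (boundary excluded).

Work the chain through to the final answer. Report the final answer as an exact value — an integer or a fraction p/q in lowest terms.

472

Part I: -6*(10)^3 + 1*(10)^2 - 5*(10)^1 + 6 = (-6000) + (100) + (-50) + (6) = -5944; answer -5944
Part II: W1 = -5944; r = 1; cross terms: (-26*-6 - 1*14)=142, (1*28 - -9*-6)=-26, (-9*22 - -33*28)=726, (-33*14 - -26*22)=110; twice the area = |952| = 952; area = 476; boundary points = 1 + 2 + 6 + 1 = 10; strictly interior points = area - boundary/2 + 1 = 472; answer 472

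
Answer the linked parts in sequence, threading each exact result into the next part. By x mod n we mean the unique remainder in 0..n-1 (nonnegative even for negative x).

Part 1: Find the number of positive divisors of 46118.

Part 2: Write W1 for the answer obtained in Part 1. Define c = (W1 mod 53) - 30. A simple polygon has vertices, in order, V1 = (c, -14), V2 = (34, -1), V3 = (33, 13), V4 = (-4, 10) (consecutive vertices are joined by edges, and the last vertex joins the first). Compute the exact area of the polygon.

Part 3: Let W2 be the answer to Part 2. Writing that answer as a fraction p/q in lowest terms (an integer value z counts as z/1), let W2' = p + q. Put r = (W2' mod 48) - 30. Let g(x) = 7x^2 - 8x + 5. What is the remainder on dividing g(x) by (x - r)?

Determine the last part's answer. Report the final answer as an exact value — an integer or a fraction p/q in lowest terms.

1460

Part 1: 46118 = 2 * 23059; number of divisors = (1+1) * (1+1) = 4; answer 4
Part 2: W1 = 4; c = -26; cross terms: (-26*-1 - 34*-14)=502, (34*13 - 33*-1)=475, (33*10 - -4*13)=382, (-4*-14 - -26*10)=316; twice the area = |1675| = 1675; area = 1675/2; answer 1675/2
Part 3: W2 = 1675/2; threaded value p + q = 1677; r = 15; remainder = value at the root: 7*(15)^2 - 8*(15)^1 + 5 = (1575) + (-120) + (5) = 1460; answer 1460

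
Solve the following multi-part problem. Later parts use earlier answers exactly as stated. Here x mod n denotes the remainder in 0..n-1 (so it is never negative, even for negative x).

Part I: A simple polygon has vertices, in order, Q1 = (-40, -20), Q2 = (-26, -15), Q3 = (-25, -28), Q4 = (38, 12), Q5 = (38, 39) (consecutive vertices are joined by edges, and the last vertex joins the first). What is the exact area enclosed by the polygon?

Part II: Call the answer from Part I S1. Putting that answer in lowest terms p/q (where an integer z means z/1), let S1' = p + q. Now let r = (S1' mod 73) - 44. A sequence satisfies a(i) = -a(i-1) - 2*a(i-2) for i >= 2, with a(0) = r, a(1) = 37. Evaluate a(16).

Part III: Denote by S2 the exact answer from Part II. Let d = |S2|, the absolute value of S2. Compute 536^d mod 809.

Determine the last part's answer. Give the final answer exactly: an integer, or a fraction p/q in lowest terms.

303

Part I: cross terms: (-40*-15 - -26*-20)=80, (-26*-28 - -25*-15)=353, (-25*12 - 38*-28)=764, (38*39 - 38*12)=1026, (38*-20 - -40*39)=800; twice the area = |3023| = 3023; area = 3023/2; answer 3023/2
Part II: S1 = 3023/2; threaded value p + q = 3025; r = -12; a(2) = -1*(37) - 2*(-12) = -13; iterating: a(2)=-13, a(3)=-61, a(4)=87, a(5)=35, a(6)=-209, a(7)=139, a(8)=279, a(9)=-557, a(10)=-1, a(11)=1115, a(12)=-1113, a(13)=-1117, a(14)=3343, a(15)=-1109, a(16)=-5577; answer -5577
Part III: S2 = -5577; d = 5577; squarings mod 809: 536^1=536, 536^2=101, 536^4=493, 536^8=349, 536^16=451, 536^32=342, 536^64=468, 536^128=594, 536^256=112, 536^512=409, 536^1024=627, 536^2048=764, 536^4096=407; 536^5577 = 536^1 * 536^8 * 536^64 * 536^128 * 536^256 * 536^1024 * 536^4096 = 303 (mod 809); answer 303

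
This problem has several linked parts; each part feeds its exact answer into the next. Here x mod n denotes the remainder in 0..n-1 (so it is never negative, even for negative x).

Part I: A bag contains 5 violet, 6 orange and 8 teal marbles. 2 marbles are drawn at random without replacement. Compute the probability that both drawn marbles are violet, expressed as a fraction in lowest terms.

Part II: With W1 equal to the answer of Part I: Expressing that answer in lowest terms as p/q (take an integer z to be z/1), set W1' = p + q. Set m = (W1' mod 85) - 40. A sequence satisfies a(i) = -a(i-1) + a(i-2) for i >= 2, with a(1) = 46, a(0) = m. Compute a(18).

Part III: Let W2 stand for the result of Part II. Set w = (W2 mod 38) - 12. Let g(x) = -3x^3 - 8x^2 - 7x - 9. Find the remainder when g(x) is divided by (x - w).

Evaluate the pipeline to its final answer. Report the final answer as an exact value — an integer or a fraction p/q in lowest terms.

Part I: total draws C(19,2) = 171; favorable C(5,2) = 10; P = 10/171; answer 10/171
Part II: W1 = 10/171; threaded value p + q = 181; m = -29; a(2) = -1*(46) + 1*(-29) = -75; iterating: a(2)=-75, a(3)=121, a(4)=-196, a(5)=317, a(6)=-513, a(7)=830, a(8)=-1343, a(9)=2173, a(10)=-3516, a(11)=5689, a(12)=-9205, a(13)=14894, a(14)=-24099, a(15)=38993, a(16)=-63092, a(17)=102085, a(18)=-165177; answer -165177
Part III: W2 = -165177; w = -3; remainder = value at the root: -3*(-3)^3 - 8*(-3)^2 - 7*(-3)^1 - 9 = (81) + (-72) + (21) + (-9) = 21; answer 21

21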